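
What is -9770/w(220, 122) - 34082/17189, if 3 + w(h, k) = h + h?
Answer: -182830364/7511593 ≈ -24.340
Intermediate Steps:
w(h, k) = -3 + 2*h (w(h, k) = -3 + (h + h) = -3 + 2*h)
-9770/w(220, 122) - 34082/17189 = -9770/(-3 + 2*220) - 34082/17189 = -9770/(-3 + 440) - 34082*1/17189 = -9770/437 - 34082/17189 = -182830364/7511593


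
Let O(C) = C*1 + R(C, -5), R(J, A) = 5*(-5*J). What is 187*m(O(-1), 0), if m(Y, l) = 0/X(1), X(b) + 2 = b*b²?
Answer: 0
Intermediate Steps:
R(J, A) = -25*J
X(b) = -2 + b³ (X(b) = -2 + b*b² = -2 + b³)
O(C) = -24*C (O(C) = C*1 - 25*C = C - 25*C = -24*C)
m(Y, l) = 0 (m(Y, l) = 0/(-2 + 1³) = 0/(-2 + 1) = 0/(-1) = 0*(-1) = 0)
187*m(O(-1), 0) = 187*0 = 0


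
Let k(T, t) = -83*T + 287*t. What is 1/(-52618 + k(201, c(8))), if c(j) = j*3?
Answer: -1/62413 ≈ -1.6022e-5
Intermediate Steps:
c(j) = 3*j
1/(-52618 + k(201, c(8))) = 1/(-52618 + (-83*201 + 287*(3*8))) = 1/(-52618 + (-16683 + 287*24)) = 1/(-52618 + (-16683 + 6888)) = 1/(-52618 - 9795) = 1/(-62413) = -1/62413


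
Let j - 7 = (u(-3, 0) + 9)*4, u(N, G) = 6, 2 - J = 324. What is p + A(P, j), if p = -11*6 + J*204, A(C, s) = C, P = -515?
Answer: -66269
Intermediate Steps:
J = -322 (J = 2 - 1*324 = 2 - 324 = -322)
j = 67 (j = 7 + (6 + 9)*4 = 7 + 15*4 = 7 + 60 = 67)
p = -65754 (p = -11*6 - 322*204 = -66 - 65688 = -65754)
p + A(P, j) = -65754 - 515 = -66269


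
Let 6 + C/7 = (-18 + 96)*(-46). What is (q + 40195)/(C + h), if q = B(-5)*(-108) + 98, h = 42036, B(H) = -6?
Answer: 13647/5626 ≈ 2.4257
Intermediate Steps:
C = -25158 (C = -42 + 7*((-18 + 96)*(-46)) = -42 + 7*(78*(-46)) = -42 + 7*(-3588) = -42 - 25116 = -25158)
q = 746 (q = -6*(-108) + 98 = 648 + 98 = 746)
(q + 40195)/(C + h) = (746 + 40195)/(-25158 + 42036) = 40941/16878 = 40941*(1/16878) = 13647/5626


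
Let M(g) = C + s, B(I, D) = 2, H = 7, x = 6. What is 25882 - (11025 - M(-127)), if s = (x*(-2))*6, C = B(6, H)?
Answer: 14787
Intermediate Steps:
C = 2
s = -72 (s = (6*(-2))*6 = -12*6 = -72)
M(g) = -70 (M(g) = 2 - 72 = -70)
25882 - (11025 - M(-127)) = 25882 - (11025 - 1*(-70)) = 25882 - (11025 + 70) = 25882 - 1*11095 = 25882 - 11095 = 14787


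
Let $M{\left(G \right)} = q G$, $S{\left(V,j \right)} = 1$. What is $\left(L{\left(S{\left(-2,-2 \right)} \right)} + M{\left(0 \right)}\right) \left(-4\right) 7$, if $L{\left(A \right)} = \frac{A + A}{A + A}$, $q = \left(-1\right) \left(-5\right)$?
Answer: $-28$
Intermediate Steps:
$q = 5$
$L{\left(A \right)} = 1$ ($L{\left(A \right)} = \frac{2 A}{2 A} = 2 A \frac{1}{2 A} = 1$)
$M{\left(G \right)} = 5 G$
$\left(L{\left(S{\left(-2,-2 \right)} \right)} + M{\left(0 \right)}\right) \left(-4\right) 7 = \left(1 + 5 \cdot 0\right) \left(-4\right) 7 = \left(1 + 0\right) \left(-4\right) 7 = 1 \left(-4\right) 7 = \left(-4\right) 7 = -28$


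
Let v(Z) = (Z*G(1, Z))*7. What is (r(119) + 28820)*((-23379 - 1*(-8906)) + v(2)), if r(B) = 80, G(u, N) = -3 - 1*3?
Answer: -420697300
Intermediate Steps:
G(u, N) = -6 (G(u, N) = -3 - 3 = -6)
v(Z) = -42*Z (v(Z) = (Z*(-6))*7 = -6*Z*7 = -42*Z)
(r(119) + 28820)*((-23379 - 1*(-8906)) + v(2)) = (80 + 28820)*((-23379 - 1*(-8906)) - 42*2) = 28900*((-23379 + 8906) - 84) = 28900*(-14473 - 84) = 28900*(-14557) = -420697300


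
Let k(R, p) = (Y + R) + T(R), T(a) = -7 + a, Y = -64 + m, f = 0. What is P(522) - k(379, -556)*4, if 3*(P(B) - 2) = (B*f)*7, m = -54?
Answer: -2530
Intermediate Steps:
P(B) = 2 (P(B) = 2 + ((B*0)*7)/3 = 2 + (0*7)/3 = 2 + (⅓)*0 = 2 + 0 = 2)
Y = -118 (Y = -64 - 54 = -118)
k(R, p) = -125 + 2*R (k(R, p) = (-118 + R) + (-7 + R) = -125 + 2*R)
P(522) - k(379, -556)*4 = 2 - (-125 + 2*379)*4 = 2 - (-125 + 758)*4 = 2 - 633*4 = 2 - 1*2532 = 2 - 2532 = -2530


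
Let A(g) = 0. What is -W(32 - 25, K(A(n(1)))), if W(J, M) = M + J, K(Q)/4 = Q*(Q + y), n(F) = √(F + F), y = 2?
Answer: -7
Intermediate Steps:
n(F) = √2*√F (n(F) = √(2*F) = √2*√F)
K(Q) = 4*Q*(2 + Q) (K(Q) = 4*(Q*(Q + 2)) = 4*(Q*(2 + Q)) = 4*Q*(2 + Q))
W(J, M) = J + M
-W(32 - 25, K(A(n(1)))) = -((32 - 25) + 4*0*(2 + 0)) = -(7 + 4*0*2) = -(7 + 0) = -1*7 = -7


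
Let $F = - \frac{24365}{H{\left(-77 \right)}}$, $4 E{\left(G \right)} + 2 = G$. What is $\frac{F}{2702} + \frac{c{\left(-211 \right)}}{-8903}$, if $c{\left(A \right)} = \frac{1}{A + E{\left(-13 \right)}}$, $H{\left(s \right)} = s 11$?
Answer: $\frac{16940436771}{1591129790558} \approx 0.010647$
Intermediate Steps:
$H{\left(s \right)} = 11 s$
$E{\left(G \right)} = - \frac{1}{2} + \frac{G}{4}$
$c{\left(A \right)} = \frac{1}{- \frac{15}{4} + A}$ ($c{\left(A \right)} = \frac{1}{A + \left(- \frac{1}{2} + \frac{1}{4} \left(-13\right)\right)} = \frac{1}{A - \frac{15}{4}} = \frac{1}{- \frac{15}{4} + A}$)
$F = \frac{2215}{77}$ ($F = - \frac{24365}{11 \left(-77\right)} = - \frac{24365}{-847} = \left(-24365\right) \left(- \frac{1}{847}\right) = \frac{2215}{77} \approx 28.766$)
$\frac{F}{2702} + \frac{c{\left(-211 \right)}}{-8903} = \frac{2215}{77 \cdot 2702} + \frac{4 \frac{1}{-15 + 4 \left(-211\right)}}{-8903} = \frac{2215}{77} \cdot \frac{1}{2702} + \frac{4}{-15 - 844} \left(- \frac{1}{8903}\right) = \frac{2215}{208054} + \frac{4}{-859} \left(- \frac{1}{8903}\right) = \frac{2215}{208054} + 4 \left(- \frac{1}{859}\right) \left(- \frac{1}{8903}\right) = \frac{2215}{208054} - - \frac{4}{7647677} = \frac{2215}{208054} + \frac{4}{7647677} = \frac{16940436771}{1591129790558}$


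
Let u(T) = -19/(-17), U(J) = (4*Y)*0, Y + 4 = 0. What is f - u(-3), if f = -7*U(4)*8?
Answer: -19/17 ≈ -1.1176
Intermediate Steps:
Y = -4 (Y = -4 + 0 = -4)
U(J) = 0 (U(J) = (4*(-4))*0 = -16*0 = 0)
u(T) = 19/17 (u(T) = -19*(-1/17) = 19/17)
f = 0 (f = -7*0*8 = 0*8 = 0)
f - u(-3) = 0 - 1*19/17 = 0 - 19/17 = -19/17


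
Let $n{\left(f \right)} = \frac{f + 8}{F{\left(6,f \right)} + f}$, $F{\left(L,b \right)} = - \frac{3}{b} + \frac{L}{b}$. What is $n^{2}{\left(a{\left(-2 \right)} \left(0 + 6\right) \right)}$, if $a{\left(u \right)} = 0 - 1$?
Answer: $\frac{16}{169} \approx 0.094675$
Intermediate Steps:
$a{\left(u \right)} = -1$ ($a{\left(u \right)} = 0 - 1 = -1$)
$n{\left(f \right)} = \frac{8 + f}{f + \frac{3}{f}}$ ($n{\left(f \right)} = \frac{f + 8}{\frac{-3 + 6}{f} + f} = \frac{8 + f}{\frac{1}{f} 3 + f} = \frac{8 + f}{\frac{3}{f} + f} = \frac{8 + f}{f + \frac{3}{f}}$)
$n^{2}{\left(a{\left(-2 \right)} \left(0 + 6\right) \right)} = \left(\frac{- (0 + 6) \left(8 - \left(0 + 6\right)\right)}{3 + \left(- (0 + 6)\right)^{2}}\right)^{2} = \left(\frac{\left(-1\right) 6 \left(8 - 6\right)}{3 + \left(\left(-1\right) 6\right)^{2}}\right)^{2} = \left(- \frac{6 \left(8 - 6\right)}{3 + \left(-6\right)^{2}}\right)^{2} = \left(\left(-6\right) \frac{1}{3 + 36} \cdot 2\right)^{2} = \left(\left(-6\right) \frac{1}{39} \cdot 2\right)^{2} = \left(- \frac{4}{13}\right)^{2} = \frac{16}{169}$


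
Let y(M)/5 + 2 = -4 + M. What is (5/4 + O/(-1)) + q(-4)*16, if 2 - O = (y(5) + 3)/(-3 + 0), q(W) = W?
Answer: -769/12 ≈ -64.083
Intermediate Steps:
y(M) = -30 + 5*M (y(M) = -10 + 5*(-4 + M) = -10 + (-20 + 5*M) = -30 + 5*M)
O = 4/3 (O = 2 - ((-30 + 5*5) + 3)/(-3 + 0) = 2 - ((-30 + 25) + 3)/(-3) = 2 - (-5 + 3)*(-1)/3 = 2 - (-2)*(-1)/3 = 2 - 1*⅔ = 2 - ⅔ = 4/3 ≈ 1.3333)
(5/4 + O/(-1)) + q(-4)*16 = (5/4 + (4/3)/(-1)) - 4*16 = (5*(¼) + (4/3)*(-1)) - 64 = (5/4 - 4/3) - 64 = -1/12 - 64 = -769/12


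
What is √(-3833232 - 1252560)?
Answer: 12*I*√35318 ≈ 2255.2*I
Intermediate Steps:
√(-3833232 - 1252560) = √(-5085792) = 12*I*√35318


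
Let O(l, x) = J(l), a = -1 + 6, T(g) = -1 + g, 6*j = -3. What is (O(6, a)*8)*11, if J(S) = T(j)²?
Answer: 198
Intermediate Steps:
j = -½ (j = (⅙)*(-3) = -½ ≈ -0.50000)
a = 5
J(S) = 9/4 (J(S) = (-1 - ½)² = (-3/2)² = 9/4)
O(l, x) = 9/4
(O(6, a)*8)*11 = ((9/4)*8)*11 = 18*11 = 198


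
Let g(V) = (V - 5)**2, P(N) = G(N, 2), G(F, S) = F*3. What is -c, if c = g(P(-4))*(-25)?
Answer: 7225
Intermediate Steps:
G(F, S) = 3*F
P(N) = 3*N
g(V) = (-5 + V)**2
c = -7225 (c = (-5 + 3*(-4))**2*(-25) = (-5 - 12)**2*(-25) = (-17)**2*(-25) = 289*(-25) = -7225)
-c = -1*(-7225) = 7225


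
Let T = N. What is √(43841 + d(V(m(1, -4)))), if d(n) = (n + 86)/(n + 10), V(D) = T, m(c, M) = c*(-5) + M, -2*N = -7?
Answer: √3551658/9 ≈ 209.40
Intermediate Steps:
N = 7/2 (N = -½*(-7) = 7/2 ≈ 3.5000)
m(c, M) = M - 5*c (m(c, M) = -5*c + M = M - 5*c)
T = 7/2 ≈ 3.5000
V(D) = 7/2
d(n) = (86 + n)/(10 + n)
√(43841 + d(V(m(1, -4)))) = √(43841 + (86 + 7/2)/(10 + 7/2)) = √(43841 + (179/2)/(27/2)) = √(43841 + (2/27)*(179/2)) = √(43841 + 179/27) = √(1183886/27) = √3551658/9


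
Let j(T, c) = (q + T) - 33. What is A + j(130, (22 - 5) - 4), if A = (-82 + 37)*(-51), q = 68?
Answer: 2460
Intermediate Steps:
j(T, c) = 35 + T (j(T, c) = (68 + T) - 33 = 35 + T)
A = 2295 (A = -45*(-51) = 2295)
A + j(130, (22 - 5) - 4) = 2295 + (35 + 130) = 2295 + 165 = 2460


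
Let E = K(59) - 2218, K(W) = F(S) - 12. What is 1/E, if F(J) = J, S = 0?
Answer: -1/2230 ≈ -0.00044843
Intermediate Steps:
K(W) = -12 (K(W) = 0 - 12 = -12)
E = -2230 (E = -12 - 2218 = -2230)
1/E = 1/(-2230) = -1/2230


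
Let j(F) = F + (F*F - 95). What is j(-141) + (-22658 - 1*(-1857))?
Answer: -1156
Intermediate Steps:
j(F) = -95 + F + F² (j(F) = F + (F² - 95) = F + (-95 + F²) = -95 + F + F²)
j(-141) + (-22658 - 1*(-1857)) = (-95 - 141 + (-141)²) + (-22658 - 1*(-1857)) = (-95 - 141 + 19881) + (-22658 + 1857) = 19645 - 20801 = -1156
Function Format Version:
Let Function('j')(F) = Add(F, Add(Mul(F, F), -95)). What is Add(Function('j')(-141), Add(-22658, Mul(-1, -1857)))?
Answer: -1156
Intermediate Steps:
Function('j')(F) = Add(-95, F, Pow(F, 2)) (Function('j')(F) = Add(F, Add(Pow(F, 2), -95)) = Add(F, Add(-95, Pow(F, 2))) = Add(-95, F, Pow(F, 2)))
Add(Function('j')(-141), Add(-22658, Mul(-1, -1857))) = Add(Add(-95, -141, Pow(-141, 2)), Add(-22658, Mul(-1, -1857))) = Add(Add(-95, -141, 19881), Add(-22658, 1857)) = Add(19645, -20801) = -1156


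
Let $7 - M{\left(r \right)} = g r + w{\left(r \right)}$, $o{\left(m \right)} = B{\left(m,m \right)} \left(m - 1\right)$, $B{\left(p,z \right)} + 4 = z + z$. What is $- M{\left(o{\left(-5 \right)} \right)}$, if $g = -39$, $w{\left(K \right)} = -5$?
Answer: $-3288$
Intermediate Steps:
$B{\left(p,z \right)} = -4 + 2 z$ ($B{\left(p,z \right)} = -4 + \left(z + z\right) = -4 + 2 z$)
$o{\left(m \right)} = \left(-1 + m\right) \left(-4 + 2 m\right)$ ($o{\left(m \right)} = \left(-4 + 2 m\right) \left(m - 1\right) = \left(-4 + 2 m\right) \left(-1 + m\right) = \left(-1 + m\right) \left(-4 + 2 m\right)$)
$M{\left(r \right)} = 12 + 39 r$ ($M{\left(r \right)} = 7 - \left(- 39 r - 5\right) = 7 - \left(-5 - 39 r\right) = 7 + \left(5 + 39 r\right) = 12 + 39 r$)
$- M{\left(o{\left(-5 \right)} \right)} = - (12 + 39 \cdot 2 \left(-1 - 5\right) \left(-2 - 5\right)) = - (12 + 39 \cdot 2 \left(-6\right) \left(-7\right)) = - (12 + 39 \cdot 84) = - (12 + 3276) = \left(-1\right) 3288 = -3288$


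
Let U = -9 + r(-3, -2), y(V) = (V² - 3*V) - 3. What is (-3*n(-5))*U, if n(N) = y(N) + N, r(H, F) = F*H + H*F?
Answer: -288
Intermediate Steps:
y(V) = -3 + V² - 3*V
r(H, F) = 2*F*H (r(H, F) = F*H + F*H = 2*F*H)
U = 3 (U = -9 + 2*(-2)*(-3) = -9 + 12 = 3)
n(N) = -3 + N² - 2*N (n(N) = (-3 + N² - 3*N) + N = -3 + N² - 2*N)
(-3*n(-5))*U = -3*(-3 + (-5)² - 2*(-5))*3 = -3*(-3 + 25 + 10)*3 = -3*32*3 = -96*3 = -288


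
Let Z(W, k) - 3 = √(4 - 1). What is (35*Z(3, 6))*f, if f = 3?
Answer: 315 + 105*√3 ≈ 496.87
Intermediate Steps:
Z(W, k) = 3 + √3 (Z(W, k) = 3 + √(4 - 1) = 3 + √3)
(35*Z(3, 6))*f = (35*(3 + √3))*3 = (105 + 35*√3)*3 = 315 + 105*√3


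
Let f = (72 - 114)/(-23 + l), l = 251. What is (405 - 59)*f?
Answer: -1211/19 ≈ -63.737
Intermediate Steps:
f = -7/38 (f = (72 - 114)/(-23 + 251) = -42/228 = -42*1/228 = -7/38 ≈ -0.18421)
(405 - 59)*f = (405 - 59)*(-7/38) = 346*(-7/38) = -1211/19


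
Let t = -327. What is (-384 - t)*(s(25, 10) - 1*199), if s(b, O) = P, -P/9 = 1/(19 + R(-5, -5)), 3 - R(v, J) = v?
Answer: 11362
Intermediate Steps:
R(v, J) = 3 - v
P = -⅓ (P = -9/(19 + (3 - 1*(-5))) = -9/(19 + (3 + 5)) = -9/(19 + 8) = -9/27 = -9*1/27 = -⅓ ≈ -0.33333)
s(b, O) = -⅓
(-384 - t)*(s(25, 10) - 1*199) = (-384 - 1*(-327))*(-⅓ - 1*199) = (-384 + 327)*(-⅓ - 199) = -57*(-598/3) = 11362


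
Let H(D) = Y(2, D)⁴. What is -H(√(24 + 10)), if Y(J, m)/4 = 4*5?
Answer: -40960000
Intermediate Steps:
Y(J, m) = 80 (Y(J, m) = 4*(4*5) = 4*20 = 80)
H(D) = 40960000 (H(D) = 80⁴ = 40960000)
-H(√(24 + 10)) = -1*40960000 = -40960000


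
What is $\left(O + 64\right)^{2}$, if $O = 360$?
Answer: $179776$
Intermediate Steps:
$\left(O + 64\right)^{2} = \left(360 + 64\right)^{2} = 424^{2} = 179776$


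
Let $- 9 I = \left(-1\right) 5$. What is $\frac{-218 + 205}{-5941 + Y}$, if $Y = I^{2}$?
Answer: $\frac{1053}{481196} \approx 0.0021883$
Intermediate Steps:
$I = \frac{5}{9}$ ($I = - \frac{\left(-1\right) 5}{9} = \left(- \frac{1}{9}\right) \left(-5\right) = \frac{5}{9} \approx 0.55556$)
$Y = \frac{25}{81}$ ($Y = \left(\frac{5}{9}\right)^{2} = \frac{25}{81} \approx 0.30864$)
$\frac{-218 + 205}{-5941 + Y} = \frac{-218 + 205}{-5941 + \frac{25}{81}} = - \frac{13}{- \frac{481196}{81}} = \left(-13\right) \left(- \frac{81}{481196}\right) = \frac{1053}{481196}$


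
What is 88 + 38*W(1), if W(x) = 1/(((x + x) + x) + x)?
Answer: 195/2 ≈ 97.500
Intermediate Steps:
W(x) = 1/(4*x) (W(x) = 1/((2*x + x) + x) = 1/(3*x + x) = 1/(4*x))
88 + 38*W(1) = 88 + 38*((¼)/1) = 88 + 38*((¼)*1) = 88 + 38*(¼) = 88 + 19/2 = 195/2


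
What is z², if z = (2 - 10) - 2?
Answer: 100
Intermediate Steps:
z = -10 (z = -8 - 2 = -10)
z² = (-10)² = 100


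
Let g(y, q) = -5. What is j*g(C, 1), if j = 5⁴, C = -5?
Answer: -3125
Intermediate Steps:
j = 625
j*g(C, 1) = 625*(-5) = -3125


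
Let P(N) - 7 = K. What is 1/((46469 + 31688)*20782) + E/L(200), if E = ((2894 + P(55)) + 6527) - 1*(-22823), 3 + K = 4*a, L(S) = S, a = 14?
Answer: 6558756929437/40606469350 ≈ 161.52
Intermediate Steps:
K = 53 (K = -3 + 4*14 = -3 + 56 = 53)
P(N) = 60 (P(N) = 7 + 53 = 60)
E = 32304 (E = ((2894 + 60) + 6527) - 1*(-22823) = (2954 + 6527) + 22823 = 9481 + 22823 = 32304)
1/((46469 + 31688)*20782) + E/L(200) = 1/((46469 + 31688)*20782) + 32304/200 = (1/20782)/78157 + 32304*(1/200) = (1/78157)*(1/20782) + 4038/25 = 1/1624258774 + 4038/25 = 6558756929437/40606469350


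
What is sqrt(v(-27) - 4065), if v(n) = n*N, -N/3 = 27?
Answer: I*sqrt(1878) ≈ 43.336*I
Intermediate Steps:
N = -81 (N = -3*27 = -81)
v(n) = -81*n (v(n) = n*(-81) = -81*n)
sqrt(v(-27) - 4065) = sqrt(-81*(-27) - 4065) = sqrt(2187 - 4065) = sqrt(-1878) = I*sqrt(1878)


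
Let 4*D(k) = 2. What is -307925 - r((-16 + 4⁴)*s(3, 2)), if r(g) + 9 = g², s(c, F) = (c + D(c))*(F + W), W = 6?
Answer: -45466316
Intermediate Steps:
D(k) = ½ (D(k) = (¼)*2 = ½)
s(c, F) = (½ + c)*(6 + F) (s(c, F) = (c + ½)*(F + 6) = (½ + c)*(6 + F))
r(g) = -9 + g²
-307925 - r((-16 + 4⁴)*s(3, 2)) = -307925 - (-9 + ((-16 + 4⁴)*(3 + (½)*2 + 6*3 + 2*3))²) = -307925 - (-9 + ((-16 + 256)*(3 + 1 + 18 + 6))²) = -307925 - (-9 + (240*28)²) = -307925 - (-9 + 6720²) = -307925 - (-9 + 45158400) = -307925 - 1*45158391 = -307925 - 45158391 = -45466316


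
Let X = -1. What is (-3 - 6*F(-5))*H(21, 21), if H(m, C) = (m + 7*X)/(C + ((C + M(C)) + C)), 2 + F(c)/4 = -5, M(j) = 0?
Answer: 110/3 ≈ 36.667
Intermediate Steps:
F(c) = -28 (F(c) = -8 + 4*(-5) = -8 - 20 = -28)
H(m, C) = (-7 + m)/(3*C) (H(m, C) = (m + 7*(-1))/(C + ((C + 0) + C)) = (m - 7)/(C + (C + C)) = (-7 + m)/(C + 2*C) = (-7 + m)/((3*C)) = (-7 + m)*(1/(3*C)) = (-7 + m)/(3*C))
(-3 - 6*F(-5))*H(21, 21) = (-3 - 6*(-28))*((⅓)*(-7 + 21)/21) = (-3 + 168)*((⅓)*(1/21)*14) = 165*(2/9) = 110/3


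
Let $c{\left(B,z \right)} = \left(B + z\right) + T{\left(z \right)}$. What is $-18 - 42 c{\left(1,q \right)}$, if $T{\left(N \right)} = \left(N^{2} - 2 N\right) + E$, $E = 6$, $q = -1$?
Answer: $-396$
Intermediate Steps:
$T{\left(N \right)} = 6 + N^{2} - 2 N$ ($T{\left(N \right)} = \left(N^{2} - 2 N\right) + 6 = 6 + N^{2} - 2 N$)
$c{\left(B,z \right)} = 6 + B + z^{2} - z$ ($c{\left(B,z \right)} = \left(B + z\right) + \left(6 + z^{2} - 2 z\right) = 6 + B + z^{2} - z$)
$-18 - 42 c{\left(1,q \right)} = -18 - 42 \left(6 + 1 + \left(-1\right)^{2} - -1\right) = -18 - 42 \left(6 + 1 + 1 + 1\right) = -18 - 378 = -396$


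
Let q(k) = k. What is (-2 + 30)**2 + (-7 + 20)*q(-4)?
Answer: 732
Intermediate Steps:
(-2 + 30)**2 + (-7 + 20)*q(-4) = (-2 + 30)**2 + (-7 + 20)*(-4) = 28**2 + 13*(-4) = 784 - 52 = 732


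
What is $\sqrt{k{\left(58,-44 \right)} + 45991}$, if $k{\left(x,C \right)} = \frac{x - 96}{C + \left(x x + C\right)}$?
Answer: $\frac{\sqrt{13710649498}}{546} \approx 214.46$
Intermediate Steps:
$k{\left(x,C \right)} = \frac{-96 + x}{x^{2} + 2 C}$ ($k{\left(x,C \right)} = \frac{-96 + x}{C + \left(x^{2} + C\right)} = \frac{-96 + x}{C + \left(C + x^{2}\right)} = \frac{-96 + x}{x^{2} + 2 C}$)
$\sqrt{k{\left(58,-44 \right)} + 45991} = \sqrt{\frac{-96 + 58}{58^{2} + 2 \left(-44\right)} + 45991} = \sqrt{\frac{1}{3364 - 88} \left(-38\right) + 45991} = \sqrt{\frac{1}{3276} \left(-38\right) + 45991} = \sqrt{- \frac{19}{1638} + 45991} = \sqrt{\frac{75333239}{1638}} = \frac{\sqrt{13710649498}}{546}$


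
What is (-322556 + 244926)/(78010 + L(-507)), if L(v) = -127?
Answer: -77630/77883 ≈ -0.99675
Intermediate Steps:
(-322556 + 244926)/(78010 + L(-507)) = (-322556 + 244926)/(78010 - 127) = -77630/77883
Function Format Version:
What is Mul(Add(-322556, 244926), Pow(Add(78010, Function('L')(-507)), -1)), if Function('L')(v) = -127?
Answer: Rational(-77630, 77883) ≈ -0.99675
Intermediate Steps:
Mul(Add(-322556, 244926), Pow(Add(78010, Function('L')(-507)), -1)) = Mul(Add(-322556, 244926), Pow(Add(78010, -127), -1)) = Mul(-77630, Pow(77883, -1)) = Mul(-77630, Rational(1, 77883)) = Rational(-77630, 77883)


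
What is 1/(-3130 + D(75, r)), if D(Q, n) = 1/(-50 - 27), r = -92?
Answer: -77/241011 ≈ -0.00031949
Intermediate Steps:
D(Q, n) = -1/77 (D(Q, n) = 1/(-77) = -1/77)
1/(-3130 + D(75, r)) = 1/(-3130 - 1/77) = 1/(-241011/77) = -77/241011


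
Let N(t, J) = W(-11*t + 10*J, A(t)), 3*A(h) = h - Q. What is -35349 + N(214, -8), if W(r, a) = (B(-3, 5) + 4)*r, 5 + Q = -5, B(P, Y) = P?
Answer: -37783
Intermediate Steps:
Q = -10 (Q = -5 - 5 = -10)
A(h) = 10/3 + h/3 (A(h) = (h - 1*(-10))/3 = (h + 10)/3 = (10 + h)/3 = 10/3 + h/3)
W(r, a) = r (W(r, a) = (-3 + 4)*r = 1*r = r)
N(t, J) = -11*t + 10*J
-35349 + N(214, -8) = -35349 + (-11*214 + 10*(-8)) = -35349 + (-2354 - 80) = -35349 - 2434 = -37783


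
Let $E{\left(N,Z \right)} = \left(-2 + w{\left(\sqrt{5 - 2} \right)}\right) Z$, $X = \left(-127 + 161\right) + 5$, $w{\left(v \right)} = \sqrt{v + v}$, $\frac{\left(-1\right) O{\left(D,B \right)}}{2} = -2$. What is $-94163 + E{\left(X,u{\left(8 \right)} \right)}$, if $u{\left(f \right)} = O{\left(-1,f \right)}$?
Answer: $-94171 + 4 \sqrt{2} \sqrt[4]{3} \approx -94164.0$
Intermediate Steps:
$O{\left(D,B \right)} = 4$ ($O{\left(D,B \right)} = \left(-2\right) \left(-2\right) = 4$)
$u{\left(f \right)} = 4$
$w{\left(v \right)} = \sqrt{2} \sqrt{v}$ ($w{\left(v \right)} = \sqrt{2 v} = \sqrt{2} \sqrt{v}$)
$X = 39$ ($X = 34 + 5 = 39$)
$E{\left(N,Z \right)} = Z \left(-2 + \sqrt{2} \sqrt[4]{3}\right)$ ($E{\left(N,Z \right)} = \left(-2 + \sqrt{2} \sqrt{\sqrt{5 - 2}}\right) Z = \left(-2 + \sqrt{2} \sqrt{\sqrt{3}}\right) Z = \left(-2 + \sqrt{2} \sqrt[4]{3}\right) Z = Z \left(-2 + \sqrt{2} \sqrt[4]{3}\right)$)
$-94163 + E{\left(X,u{\left(8 \right)} \right)} = -94163 + 4 \left(-2 + \sqrt{2} \sqrt[4]{3}\right) = -94163 - \left(8 - 4 \sqrt{2} \sqrt[4]{3}\right) = -94171 + 4 \sqrt{2} \sqrt[4]{3}$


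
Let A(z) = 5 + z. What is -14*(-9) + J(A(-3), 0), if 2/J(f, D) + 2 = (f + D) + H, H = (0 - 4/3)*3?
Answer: 251/2 ≈ 125.50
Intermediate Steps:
H = -4 (H = (0 - 4*⅓)*3 = (0 - 4/3)*3 = -4/3*3 = -4)
J(f, D) = 2/(-6 + D + f) (J(f, D) = 2/(-2 + ((f + D) - 4)) = 2/(-2 + ((D + f) - 4)) = 2/(-2 + (-4 + D + f)) = 2/(-6 + D + f))
-14*(-9) + J(A(-3), 0) = -14*(-9) + 2/(-6 + 0 + (5 - 3)) = 126 + 2/(-6 + 0 + 2) = 126 + 2/(-4) = 126 + 2*(-¼) = 126 - ½ = 251/2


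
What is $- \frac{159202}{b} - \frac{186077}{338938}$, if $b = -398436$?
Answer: $- \frac{2522521012}{16880637621} \approx -0.14943$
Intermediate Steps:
$- \frac{159202}{b} - \frac{186077}{338938} = - \frac{159202}{-398436} - \frac{186077}{338938} = \left(-159202\right) \left(- \frac{1}{398436}\right) - \frac{186077}{338938} = \frac{79601}{199218} - \frac{186077}{338938} = - \frac{2522521012}{16880637621}$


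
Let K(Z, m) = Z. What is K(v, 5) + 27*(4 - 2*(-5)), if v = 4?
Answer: 382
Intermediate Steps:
K(v, 5) + 27*(4 - 2*(-5)) = 4 + 27*(4 - 2*(-5)) = 4 + 27*(4 + 10) = 4 + 27*14 = 4 + 378 = 382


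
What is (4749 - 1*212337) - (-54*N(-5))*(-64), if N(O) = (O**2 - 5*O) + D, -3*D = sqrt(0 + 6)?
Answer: -380388 + 1152*sqrt(6) ≈ -3.7757e+5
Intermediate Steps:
D = -sqrt(6)/3 (D = -sqrt(0 + 6)/3 = -sqrt(6)/3 ≈ -0.81650)
N(O) = O**2 - 5*O - sqrt(6)/3 (N(O) = (O**2 - 5*O) - sqrt(6)/3 = O**2 - 5*O - sqrt(6)/3)
(4749 - 1*212337) - (-54*N(-5))*(-64) = (4749 - 1*212337) - (-54*((-5)**2 - 5*(-5) - sqrt(6)/3))*(-64) = (4749 - 212337) - (-54*(25 + 25 - sqrt(6)/3))*(-64) = -207588 - (-54*(50 - sqrt(6)/3))*(-64) = -207588 - (-2700 + 18*sqrt(6))*(-64) = -207588 - (172800 - 1152*sqrt(6)) = -207588 + (-172800 + 1152*sqrt(6)) = -380388 + 1152*sqrt(6)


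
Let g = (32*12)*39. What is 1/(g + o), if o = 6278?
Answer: 1/21254 ≈ 4.7050e-5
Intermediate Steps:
g = 14976 (g = 384*39 = 14976)
1/(g + o) = 1/(14976 + 6278) = 1/21254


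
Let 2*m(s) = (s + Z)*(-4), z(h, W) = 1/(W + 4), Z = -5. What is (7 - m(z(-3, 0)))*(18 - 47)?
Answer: 145/2 ≈ 72.500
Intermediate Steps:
z(h, W) = 1/(4 + W)
m(s) = 10 - 2*s (m(s) = ((s - 5)*(-4))/2 = ((-5 + s)*(-4))/2 = (20 - 4*s)/2 = 10 - 2*s)
(7 - m(z(-3, 0)))*(18 - 47) = (7 - (10 - 2/(4 + 0)))*(18 - 47) = (7 - (10 - 2/4))*(-29) = (7 - (10 - 2*1/4))*(-29) = (7 - (10 - 1/2))*(-29) = (7 - 1*19/2)*(-29) = (7 - 19/2)*(-29) = -5/2*(-29) = 145/2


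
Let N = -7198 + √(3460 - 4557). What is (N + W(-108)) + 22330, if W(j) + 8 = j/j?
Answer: 15125 + I*√1097 ≈ 15125.0 + 33.121*I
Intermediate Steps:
W(j) = -7 (W(j) = -8 + j/j = -8 + 1 = -7)
N = -7198 + I*√1097 (N = -7198 + √(-1097) = -7198 + I*√1097 ≈ -7198.0 + 33.121*I)
(N + W(-108)) + 22330 = ((-7198 + I*√1097) - 7) + 22330 = (-7205 + I*√1097) + 22330 = 15125 + I*√1097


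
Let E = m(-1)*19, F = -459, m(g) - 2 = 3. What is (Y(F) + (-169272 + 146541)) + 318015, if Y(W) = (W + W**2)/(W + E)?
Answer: 53636577/182 ≈ 2.9471e+5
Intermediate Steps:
m(g) = 5 (m(g) = 2 + 3 = 5)
E = 95 (E = 5*19 = 95)
Y(W) = (W + W**2)/(95 + W) (Y(W) = (W + W**2)/(W + 95) = (W + W**2)/(95 + W))
(Y(F) + (-169272 + 146541)) + 318015 = (-459*(1 - 459)/(95 - 459) + (-169272 + 146541)) + 318015 = (-459*(-458)/(-364) - 22731) + 318015 = (-459*(-1/364)*(-458) - 22731) + 318015 = (-105111/182 - 22731) + 318015 = -4242153/182 + 318015 = 53636577/182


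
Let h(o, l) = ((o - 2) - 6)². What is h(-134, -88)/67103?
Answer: 20164/67103 ≈ 0.30049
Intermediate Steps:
h(o, l) = (-8 + o)² (h(o, l) = ((-2 + o) - 6)² = (-8 + o)²)
h(-134, -88)/67103 = (-8 - 134)²/67103 = (-142)²*(1/67103) = 20164*(1/67103) = 20164/67103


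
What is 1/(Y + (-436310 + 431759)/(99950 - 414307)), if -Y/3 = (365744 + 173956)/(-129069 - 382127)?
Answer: 5739215749/18260781132 ≈ 0.31429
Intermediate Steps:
Y = 57825/18257 (Y = -3*(365744 + 173956)/(-129069 - 382127) = -1619100/(-511196) = -1619100*(-1)/511196 = -3*(-19275/18257) = 57825/18257 ≈ 3.1673)
1/(Y + (-436310 + 431759)/(99950 - 414307)) = 1/(57825/18257 + (-436310 + 431759)/(99950 - 414307)) = 1/(57825/18257 - 4551/(-314357)) = 1/(57825/18257 - 4551*(-1/314357)) = 1/(57825/18257 + 4551/314357) = 1/(18260781132/5739215749) = 5739215749/18260781132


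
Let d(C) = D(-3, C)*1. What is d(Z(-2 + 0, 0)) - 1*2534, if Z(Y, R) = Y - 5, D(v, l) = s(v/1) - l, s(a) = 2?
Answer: -2525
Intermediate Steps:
D(v, l) = 2 - l
Z(Y, R) = -5 + Y
d(C) = 2 - C (d(C) = (2 - C)*1 = 2 - C)
d(Z(-2 + 0, 0)) - 1*2534 = (2 - (-5 + (-2 + 0))) - 1*2534 = (2 - (-5 - 2)) - 2534 = (2 - 1*(-7)) - 2534 = (2 + 7) - 2534 = 9 - 2534 = -2525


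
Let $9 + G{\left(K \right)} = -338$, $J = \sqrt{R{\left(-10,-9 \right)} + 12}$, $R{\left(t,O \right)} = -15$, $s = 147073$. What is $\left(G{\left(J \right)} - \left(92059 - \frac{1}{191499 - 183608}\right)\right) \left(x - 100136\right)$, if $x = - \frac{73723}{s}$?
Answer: $\frac{10738845112212784995}{1160553043} \approx 9.2532 \cdot 10^{9}$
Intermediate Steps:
$J = i \sqrt{3}$ ($J = \sqrt{-15 + 12} = \sqrt{-3} = i \sqrt{3} \approx 1.732 i$)
$G{\left(K \right)} = -347$ ($G{\left(K \right)} = -9 - 338 = -347$)
$x = - \frac{73723}{147073} \approx -0.50127$
$\left(G{\left(J \right)} - \left(92059 - \frac{1}{191499 - 183608}\right)\right) \left(x - 100136\right) = \left(-347 - \left(92059 - \frac{1}{191499 - 183608}\right)\right) \left(- \frac{73723}{147073} - 100136\right) = \left(-347 - \left(92059 - \frac{1}{7891}\right)\right) \left(- \frac{14727375651}{147073}\right) = \left(-347 + \left(\frac{1}{7891} - 92059\right)\right) \left(- \frac{14727375651}{147073}\right) = \left(-347 - \frac{726437568}{7891}\right) \left(- \frac{14727375651}{147073}\right) = \left(- \frac{729175745}{7891}\right) \left(- \frac{14727375651}{147073}\right) = \frac{10738845112212784995}{1160553043}$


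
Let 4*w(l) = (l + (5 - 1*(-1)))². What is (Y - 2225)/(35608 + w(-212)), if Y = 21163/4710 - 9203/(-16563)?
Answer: -19242470039/400607569490 ≈ -0.048033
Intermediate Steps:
Y = 43763211/8667970 (Y = 21163*(1/4710) - 9203*(-1/16563) = 21163/4710 + 9203/16563 = 43763211/8667970 ≈ 5.0488)
w(l) = (6 + l)²/4 (w(l) = (l + (5 - 1*(-1)))²/4 = (l + (5 + 1))²/4 = (l + 6)²/4 = (6 + l)²/4)
(Y - 2225)/(35608 + w(-212)) = (43763211/8667970 - 2225)/(35608 + (6 - 212)²/4) = -19242470039/(8667970*(35608 + (¼)*(-206)²)) = -19242470039/(8667970*(35608 + (¼)*42436)) = -19242470039/(8667970*(35608 + 10609)) = -19242470039/8667970/46217 = -19242470039/8667970*1/46217 = -19242470039/400607569490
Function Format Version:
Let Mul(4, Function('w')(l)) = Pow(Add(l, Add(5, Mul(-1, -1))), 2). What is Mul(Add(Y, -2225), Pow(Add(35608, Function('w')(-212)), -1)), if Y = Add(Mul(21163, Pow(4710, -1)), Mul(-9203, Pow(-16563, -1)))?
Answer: Rational(-19242470039, 400607569490) ≈ -0.048033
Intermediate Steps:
Y = Rational(43763211, 8667970) (Y = Add(Mul(21163, Rational(1, 4710)), Mul(-9203, Rational(-1, 16563))) = Add(Rational(21163, 4710), Rational(9203, 16563)) = Rational(43763211, 8667970) ≈ 5.0488)
Function('w')(l) = Mul(Rational(1, 4), Pow(Add(6, l), 2)) (Function('w')(l) = Mul(Rational(1, 4), Pow(Add(l, Add(5, Mul(-1, -1))), 2)) = Mul(Rational(1, 4), Pow(Add(l, Add(5, 1)), 2)) = Mul(Rational(1, 4), Pow(Add(l, 6), 2)) = Mul(Rational(1, 4), Pow(Add(6, l), 2)))
Mul(Add(Y, -2225), Pow(Add(35608, Function('w')(-212)), -1)) = Mul(Add(Rational(43763211, 8667970), -2225), Pow(Add(35608, Mul(Rational(1, 4), Pow(Add(6, -212), 2))), -1)) = Mul(Rational(-19242470039, 8667970), Pow(Add(35608, Mul(Rational(1, 4), Pow(-206, 2))), -1)) = Mul(Rational(-19242470039, 8667970), Pow(Add(35608, Mul(Rational(1, 4), 42436)), -1)) = Mul(Rational(-19242470039, 8667970), Pow(Add(35608, 10609), -1)) = Mul(Rational(-19242470039, 8667970), Pow(46217, -1)) = Mul(Rational(-19242470039, 8667970), Rational(1, 46217)) = Rational(-19242470039, 400607569490)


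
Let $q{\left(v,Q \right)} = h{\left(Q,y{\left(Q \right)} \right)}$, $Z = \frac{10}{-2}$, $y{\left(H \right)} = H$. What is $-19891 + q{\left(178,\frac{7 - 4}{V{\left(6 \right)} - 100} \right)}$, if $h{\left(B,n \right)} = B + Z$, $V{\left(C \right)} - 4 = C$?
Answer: $- \frac{596881}{30} \approx -19896.0$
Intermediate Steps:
$V{\left(C \right)} = 4 + C$
$Z = -5$ ($Z = 10 \left(- \frac{1}{2}\right) = -5$)
$h{\left(B,n \right)} = -5 + B$ ($h{\left(B,n \right)} = B - 5 = -5 + B$)
$q{\left(v,Q \right)} = -5 + Q$
$-19891 + q{\left(178,\frac{7 - 4}{V{\left(6 \right)} - 100} \right)} = -19891 - \left(5 - \frac{7 - 4}{\left(4 + 6\right) - 100}\right) = -19891 - \left(5 - \frac{3}{10 - 100}\right) = -19891 - \left(5 - \frac{3}{-90}\right) = -19891 + \left(-5 + 3 \left(- \frac{1}{90}\right)\right) = -19891 - \frac{151}{30} = - \frac{596881}{30}$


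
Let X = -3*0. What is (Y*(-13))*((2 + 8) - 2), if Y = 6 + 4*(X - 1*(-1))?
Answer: -1040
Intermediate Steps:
X = 0
Y = 10 (Y = 6 + 4*(0 - 1*(-1)) = 6 + 4*(0 + 1) = 6 + 4*1 = 6 + 4 = 10)
(Y*(-13))*((2 + 8) - 2) = (10*(-13))*((2 + 8) - 2) = -130*(10 - 2) = -130*8 = -1040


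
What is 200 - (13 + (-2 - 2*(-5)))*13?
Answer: -73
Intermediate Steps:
200 - (13 + (-2 - 2*(-5)))*13 = 200 - (13 + (-2 + 10))*13 = 200 - (13 + 8)*13 = 200 - 21*13 = 200 - 1*273 = 200 - 273 = -73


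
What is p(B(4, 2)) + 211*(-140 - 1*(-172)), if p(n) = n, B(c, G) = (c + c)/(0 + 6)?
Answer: 20260/3 ≈ 6753.3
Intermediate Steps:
B(c, G) = c/3 (B(c, G) = (2*c)/6 = (2*c)*(⅙) = c/3)
p(B(4, 2)) + 211*(-140 - 1*(-172)) = (⅓)*4 + 211*(-140 - 1*(-172)) = 4/3 + 211*(-140 + 172) = 4/3 + 211*32 = 4/3 + 6752 = 20260/3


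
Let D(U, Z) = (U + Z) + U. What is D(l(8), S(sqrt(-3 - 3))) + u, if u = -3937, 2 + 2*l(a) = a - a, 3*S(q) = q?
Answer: -3939 + I*sqrt(6)/3 ≈ -3939.0 + 0.8165*I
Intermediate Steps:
S(q) = q/3
l(a) = -1 (l(a) = -1 + (a - a)/2 = -1 + (1/2)*0 = -1 + 0 = -1)
D(U, Z) = Z + 2*U
D(l(8), S(sqrt(-3 - 3))) + u = (sqrt(-3 - 3)/3 + 2*(-1)) - 3937 = (sqrt(-6)/3 - 2) - 3937 = ((I*sqrt(6))/3 - 2) - 3937 = (I*sqrt(6)/3 - 2) - 3937 = (-2 + I*sqrt(6)/3) - 3937 = -3939 + I*sqrt(6)/3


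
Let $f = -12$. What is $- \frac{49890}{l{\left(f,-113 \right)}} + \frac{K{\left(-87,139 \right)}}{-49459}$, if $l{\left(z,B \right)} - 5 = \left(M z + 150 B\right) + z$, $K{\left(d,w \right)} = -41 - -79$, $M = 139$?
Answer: $\frac{493360352}{184234775} \approx 2.6779$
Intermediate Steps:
$K{\left(d,w \right)} = 38$ ($K{\left(d,w \right)} = -41 + 79 = 38$)
$l{\left(z,B \right)} = 5 + 140 z + 150 B$ ($l{\left(z,B \right)} = 5 + \left(\left(139 z + 150 B\right) + z\right) = 5 + \left(140 z + 150 B\right) = 5 + 140 z + 150 B$)
$- \frac{49890}{l{\left(f,-113 \right)}} + \frac{K{\left(-87,139 \right)}}{-49459} = - \frac{49890}{5 + 140 \left(-12\right) + 150 \left(-113\right)} + \frac{38}{-49459} = - \frac{49890}{5 - 1680 - 16950} + 38 \left(- \frac{1}{49459}\right) = - \frac{49890}{-18625} - \frac{38}{49459} = \left(-49890\right) \left(- \frac{1}{18625}\right) - \frac{38}{49459} = \frac{9978}{3725} - \frac{38}{49459} = \frac{493360352}{184234775}$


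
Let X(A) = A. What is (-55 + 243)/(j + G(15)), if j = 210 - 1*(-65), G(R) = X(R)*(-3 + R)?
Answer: 188/455 ≈ 0.41319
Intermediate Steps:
G(R) = R*(-3 + R)
j = 275 (j = 210 + 65 = 275)
(-55 + 243)/(j + G(15)) = (-55 + 243)/(275 + 15*(-3 + 15)) = 188/(275 + 15*12) = 188/(275 + 180) = 188/455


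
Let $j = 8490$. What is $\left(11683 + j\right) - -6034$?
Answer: $26207$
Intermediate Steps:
$\left(11683 + j\right) - -6034 = \left(11683 + 8490\right) - -6034 = 20173 + 6034 = 26207$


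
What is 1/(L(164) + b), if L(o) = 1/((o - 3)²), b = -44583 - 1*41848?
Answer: -25921/2240377950 ≈ -1.1570e-5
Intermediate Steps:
b = -86431 (b = -44583 - 41848 = -86431)
L(o) = (-3 + o)⁻² (L(o) = 1/((-3 + o)²) = (-3 + o)⁻²)
1/(L(164) + b) = 1/((-3 + 164)⁻² - 86431) = 1/(161⁻² - 86431) = 1/(1/25921 - 86431) = 1/(-2240377950/25921) = -25921/2240377950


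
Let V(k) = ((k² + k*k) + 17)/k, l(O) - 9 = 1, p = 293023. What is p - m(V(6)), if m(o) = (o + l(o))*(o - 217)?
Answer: 10729565/36 ≈ 2.9804e+5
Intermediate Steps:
l(O) = 10 (l(O) = 9 + 1 = 10)
V(k) = (17 + 2*k²)/k (V(k) = ((k² + k²) + 17)/k = (2*k² + 17)/k = (17 + 2*k²)/k)
m(o) = (-217 + o)*(10 + o) (m(o) = (o + 10)*(o - 217) = (10 + o)*(-217 + o) = (-217 + o)*(10 + o))
p - m(V(6)) = 293023 - (-2170 + (2*6 + 17/6)² - 207*(2*6 + 17/6)) = 293023 - (-2170 + (12 + 17*(⅙))² - 207*(12 + 17*(⅙))) = 293023 - (-2170 + (12 + 17/6)² - 207*(12 + 17/6)) = 293023 - (-2170 + (89/6)² - 207*89/6) = 293023 - (-2170 + 7921/36 - 6141/2) = 293023 - 1*(-180737/36) = 293023 + 180737/36 = 10729565/36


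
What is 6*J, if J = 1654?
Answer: 9924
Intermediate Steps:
6*J = 6*1654 = 9924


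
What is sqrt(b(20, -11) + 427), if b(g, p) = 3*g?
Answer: sqrt(487) ≈ 22.068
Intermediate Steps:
sqrt(b(20, -11) + 427) = sqrt(3*20 + 427) = sqrt(60 + 427) = sqrt(487)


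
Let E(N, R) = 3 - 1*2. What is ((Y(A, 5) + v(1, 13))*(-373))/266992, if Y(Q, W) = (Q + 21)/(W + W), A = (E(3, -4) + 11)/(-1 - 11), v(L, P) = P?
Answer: -5595/266992 ≈ -0.020956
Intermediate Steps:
E(N, R) = 1 (E(N, R) = 3 - 2 = 1)
A = -1 (A = (1 + 11)/(-1 - 11) = 12/(-12) = 12*(-1/12) = -1)
Y(Q, W) = (21 + Q)/(2*W) (Y(Q, W) = (21 + Q)/((2*W)) = (21 + Q)*(1/(2*W)) = (21 + Q)/(2*W))
((Y(A, 5) + v(1, 13))*(-373))/266992 = (((½)*(21 - 1)/5 + 13)*(-373))/266992 = (((½)*(⅕)*20 + 13)*(-373))*(1/266992) = ((2 + 13)*(-373))*(1/266992) = (15*(-373))*(1/266992) = -5595*1/266992 = -5595/266992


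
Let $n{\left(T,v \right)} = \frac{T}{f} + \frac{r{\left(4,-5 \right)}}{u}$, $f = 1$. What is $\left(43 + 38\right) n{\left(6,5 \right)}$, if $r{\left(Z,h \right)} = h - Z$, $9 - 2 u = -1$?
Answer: $\frac{1701}{5} \approx 340.2$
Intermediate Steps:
$u = 5$ ($u = \frac{9}{2} - - \frac{1}{2} = \frac{9}{2} + \frac{1}{2} = 5$)
$n{\left(T,v \right)} = - \frac{9}{5} + T$ ($n{\left(T,v \right)} = \frac{T}{1} + \frac{-5 - 4}{5} = T 1 + \left(-5 - 4\right) \frac{1}{5} = T - \frac{9}{5} = - \frac{9}{5} + T$)
$\left(43 + 38\right) n{\left(6,5 \right)} = \left(43 + 38\right) \left(- \frac{9}{5} + 6\right) = 81 \cdot \frac{21}{5} = \frac{1701}{5}$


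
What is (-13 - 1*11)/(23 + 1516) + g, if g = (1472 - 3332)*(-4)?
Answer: 3816712/513 ≈ 7440.0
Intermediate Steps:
g = 7440 (g = -1860*(-4) = 7440)
(-13 - 1*11)/(23 + 1516) + g = (-13 - 1*11)/(23 + 1516) + 7440 = (-13 - 11)/1539 + 7440 = (1/1539)*(-24) + 7440 = -8/513 + 7440 = 3816712/513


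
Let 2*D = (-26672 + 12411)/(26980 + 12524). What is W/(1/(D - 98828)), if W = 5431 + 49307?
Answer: -71234362641855/13168 ≈ -5.4097e+9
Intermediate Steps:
D = -14261/79008 (D = ((-26672 + 12411)/(26980 + 12524))/2 = (-14261/39504)/2 = (-14261*1/39504)/2 = (1/2)*(-14261/39504) = -14261/79008 ≈ -0.18050)
W = 54738
W/(1/(D - 98828)) = 54738/(1/(-14261/79008 - 98828)) = 54738/(1/(-7808216885/79008)) = 54738/(-79008/7808216885) = 54738*(-7808216885/79008) = -71234362641855/13168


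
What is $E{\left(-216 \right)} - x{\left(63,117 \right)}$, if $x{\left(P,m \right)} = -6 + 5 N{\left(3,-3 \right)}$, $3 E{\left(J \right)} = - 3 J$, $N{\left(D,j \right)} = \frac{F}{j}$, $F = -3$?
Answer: $217$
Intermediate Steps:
$N{\left(D,j \right)} = - \frac{3}{j}$
$E{\left(J \right)} = - J$ ($E{\left(J \right)} = \frac{\left(-3\right) J}{3} = - J$)
$x{\left(P,m \right)} = -1$ ($x{\left(P,m \right)} = -6 + 5 \left(- \frac{3}{-3}\right) = -6 + 5 \left(\left(-3\right) \left(- \frac{1}{3}\right)\right) = -6 + 5 \cdot 1 = -6 + 5 = -1$)
$E{\left(-216 \right)} - x{\left(63,117 \right)} = \left(-1\right) \left(-216\right) - -1 = 216 + 1 = 217$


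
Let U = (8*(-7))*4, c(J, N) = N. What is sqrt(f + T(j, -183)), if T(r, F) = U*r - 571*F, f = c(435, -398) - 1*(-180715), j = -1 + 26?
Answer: sqrt(279210) ≈ 528.40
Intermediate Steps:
j = 25
U = -224 (U = -56*4 = -224)
f = 180317 (f = -398 - 1*(-180715) = -398 + 180715 = 180317)
T(r, F) = -571*F - 224*r (T(r, F) = -224*r - 571*F = -571*F - 224*r)
sqrt(f + T(j, -183)) = sqrt(180317 + (-571*(-183) - 224*25)) = sqrt(180317 + (104493 - 5600)) = sqrt(180317 + 98893) = sqrt(279210)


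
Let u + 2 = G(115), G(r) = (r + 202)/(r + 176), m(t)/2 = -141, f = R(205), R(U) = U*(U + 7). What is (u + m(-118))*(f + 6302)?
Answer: -4096756174/291 ≈ -1.4078e+7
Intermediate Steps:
R(U) = U*(7 + U)
f = 43460 (f = 205*(7 + 205) = 205*212 = 43460)
m(t) = -282 (m(t) = 2*(-141) = -282)
G(r) = (202 + r)/(176 + r)
u = -265/291 (u = -2 + (202 + 115)/(176 + 115) = -2 + 317/291 = -265/291 ≈ -0.91065)
(u + m(-118))*(f + 6302) = (-265/291 - 282)*(43460 + 6302) = -82327/291*49762 = -4096756174/291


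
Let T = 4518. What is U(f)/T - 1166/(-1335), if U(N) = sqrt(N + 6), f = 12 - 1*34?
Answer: 1166/1335 + 2*I/2259 ≈ 0.87341 + 0.00088535*I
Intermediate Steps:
f = -22 (f = 12 - 34 = -22)
U(N) = sqrt(6 + N)
U(f)/T - 1166/(-1335) = sqrt(6 - 22)/4518 - 1166/(-1335) = sqrt(-16)*(1/4518) - 1166*(-1/1335) = (4*I)*(1/4518) + 1166/1335 = 2*I/2259 + 1166/1335 = 1166/1335 + 2*I/2259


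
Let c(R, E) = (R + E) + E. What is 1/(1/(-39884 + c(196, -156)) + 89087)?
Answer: 40000/3563479999 ≈ 1.1225e-5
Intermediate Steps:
c(R, E) = R + 2*E (c(R, E) = (E + R) + E = R + 2*E)
1/(1/(-39884 + c(196, -156)) + 89087) = 1/(1/(-39884 + (196 + 2*(-156))) + 89087) = 1/(1/(-39884 + (196 - 312)) + 89087) = 1/(1/(-39884 - 116) + 89087) = 1/(1/(-40000) + 89087) = 1/(-1/40000 + 89087) = 1/(3563479999/40000) = 40000/3563479999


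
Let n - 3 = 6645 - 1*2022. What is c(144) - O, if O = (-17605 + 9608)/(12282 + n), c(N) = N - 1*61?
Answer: 1411361/16908 ≈ 83.473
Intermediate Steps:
n = 4626 (n = 3 + (6645 - 1*2022) = 3 + (6645 - 2022) = 3 + 4623 = 4626)
c(N) = -61 + N (c(N) = N - 61 = -61 + N)
O = -7997/16908 (O = (-17605 + 9608)/(12282 + 4626) = -7997/16908 ≈ -0.47297)
c(144) - O = (-61 + 144) - 1*(-7997/16908) = 83 + 7997/16908 = 1411361/16908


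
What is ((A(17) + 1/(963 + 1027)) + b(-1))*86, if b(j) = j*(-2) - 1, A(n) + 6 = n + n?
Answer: 2481573/995 ≈ 2494.0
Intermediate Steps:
A(n) = -6 + 2*n (A(n) = -6 + (n + n) = -6 + 2*n)
b(j) = -1 - 2*j (b(j) = -2*j - 1 = -1 - 2*j)
((A(17) + 1/(963 + 1027)) + b(-1))*86 = (((-6 + 2*17) + 1/(963 + 1027)) + (-1 - 2*(-1)))*86 = (((-6 + 34) + 1/1990) + (-1 + 2))*86 = ((28 + 1/1990) + 1)*86 = (55721/1990 + 1)*86 = (57711/1990)*86 = 2481573/995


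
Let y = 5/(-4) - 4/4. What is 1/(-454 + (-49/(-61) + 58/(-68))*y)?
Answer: -8296/3765457 ≈ -0.0022032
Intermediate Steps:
y = -9/4 (y = 5*(-¼) - 4*¼ = -5/4 - 1 = -9/4 ≈ -2.2500)
1/(-454 + (-49/(-61) + 58/(-68))*y) = 1/(-454 + (-49/(-61) + 58/(-68))*(-9/4)) = 1/(-454 + (-49*(-1/61) + 58*(-1/68))*(-9/4)) = 1/(-454 + (49/61 - 29/34)*(-9/4)) = 1/(-454 - 103/2074*(-9/4)) = 1/(-454 + 927/8296) = 1/(-3765457/8296) = -8296/3765457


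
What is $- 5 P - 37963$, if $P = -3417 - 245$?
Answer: $-19653$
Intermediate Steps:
$P = -3662$ ($P = -3417 - 245 = -3662$)
$- 5 P - 37963 = \left(-5\right) \left(-3662\right) - 37963 = 18310 - 37963 = -19653$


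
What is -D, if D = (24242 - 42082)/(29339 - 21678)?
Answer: 17840/7661 ≈ 2.3287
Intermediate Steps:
D = -17840/7661 ≈ -2.3287
-D = -1*(-17840/7661) = 17840/7661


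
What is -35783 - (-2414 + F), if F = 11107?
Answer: -44476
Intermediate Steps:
-35783 - (-2414 + F) = -35783 - (-2414 + 11107) = -35783 - 1*8693 = -35783 - 8693 = -44476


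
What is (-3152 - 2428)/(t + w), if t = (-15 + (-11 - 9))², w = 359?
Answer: -155/44 ≈ -3.5227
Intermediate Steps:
t = 1225 (t = (-15 - 20)² = (-35)² = 1225)
(-3152 - 2428)/(t + w) = (-3152 - 2428)/(1225 + 359) = -5580/1584 = -5580*1/1584 = -155/44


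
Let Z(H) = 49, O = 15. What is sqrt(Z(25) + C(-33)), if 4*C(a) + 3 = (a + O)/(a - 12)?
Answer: sqrt(4835)/10 ≈ 6.9534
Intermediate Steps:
C(a) = -3/4 + (15 + a)/(4*(-12 + a)) (C(a) = -3/4 + ((a + 15)/(a - 12))/4 = -3/4 + ((15 + a)/(-12 + a))/4 = -3/4 + (15 + a)/(4*(-12 + a)))
sqrt(Z(25) + C(-33)) = sqrt(49 + (51 - 2*(-33))/(4*(-12 - 33))) = sqrt(49 + (1/4)*(51 + 66)/(-45)) = sqrt(49 + (1/4)*(-1/45)*117) = sqrt(49 - 13/20) = sqrt(967/20) = sqrt(4835)/10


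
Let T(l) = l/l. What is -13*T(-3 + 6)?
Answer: -13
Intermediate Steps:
T(l) = 1
-13*T(-3 + 6) = -13*1 = -13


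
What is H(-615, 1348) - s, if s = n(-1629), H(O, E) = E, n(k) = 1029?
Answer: 319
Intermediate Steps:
s = 1029
H(-615, 1348) - s = 1348 - 1*1029 = 1348 - 1029 = 319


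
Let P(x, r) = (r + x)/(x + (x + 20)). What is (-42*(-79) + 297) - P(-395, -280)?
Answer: 556575/154 ≈ 3614.1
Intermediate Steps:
P(x, r) = (r + x)/(20 + 2*x) (P(x, r) = (r + x)/(x + (20 + x)) = (r + x)/(20 + 2*x))
(-42*(-79) + 297) - P(-395, -280) = (-42*(-79) + 297) - (-280 - 395)/(2*(10 - 395)) = (3318 + 297) - (-675)/(2*(-385)) = 3615 - (-1)*(-675)/(2*385) = 3615 - 1*135/154 = 3615 - 135/154 = 556575/154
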